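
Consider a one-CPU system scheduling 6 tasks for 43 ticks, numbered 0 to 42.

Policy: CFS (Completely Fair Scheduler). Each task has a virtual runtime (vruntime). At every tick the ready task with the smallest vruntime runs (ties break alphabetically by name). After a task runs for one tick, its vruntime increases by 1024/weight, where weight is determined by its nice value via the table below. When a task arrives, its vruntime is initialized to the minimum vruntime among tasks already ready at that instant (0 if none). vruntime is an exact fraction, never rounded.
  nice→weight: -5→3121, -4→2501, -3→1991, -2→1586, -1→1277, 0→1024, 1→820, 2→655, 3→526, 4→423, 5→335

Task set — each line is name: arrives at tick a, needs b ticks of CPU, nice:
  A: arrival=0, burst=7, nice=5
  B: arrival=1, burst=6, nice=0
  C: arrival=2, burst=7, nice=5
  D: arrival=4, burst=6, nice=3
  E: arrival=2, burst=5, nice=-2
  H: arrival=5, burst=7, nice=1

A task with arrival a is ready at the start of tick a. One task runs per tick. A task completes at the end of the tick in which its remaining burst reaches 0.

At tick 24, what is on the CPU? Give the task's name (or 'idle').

t=0: vr[A=0] → run A
t=1: vr[A=1024/335 B=1024/335] → run A
t=2: vr[A=2048/335 B=1024/335 C=1024/335 E=1024/335] → run B
t=3: vr[A=2048/335 B=1359/335 C=1024/335 E=1024/335] → run C
t=4: vr[A=2048/335 B=1359/335 C=2048/335 D=1024/335 E=1024/335] → run D
t=5: vr[A=2048/335 B=1359/335 C=2048/335 D=440832/88105 E=1024/335 H=1024/335] → run E
t=6: vr[A=2048/335 B=1359/335 C=2048/335 D=440832/88105 E=983552/265655 H=1024/335] → run H
t=7: vr[A=2048/335 B=1359/335 C=2048/335 D=440832/88105 E=983552/265655 H=59136/13735] → run E
t=8: vr[A=2048/335 B=1359/335 C=2048/335 D=440832/88105 E=1155072/265655 H=59136/13735] → run B
t=9: vr[A=2048/335 B=1694/335 C=2048/335 D=440832/88105 E=1155072/265655 H=59136/13735] → run H
t=10: vr[A=2048/335 B=1694/335 C=2048/335 D=440832/88105 E=1155072/265655 H=76288/13735] → run E
t=11: vr[A=2048/335 B=1694/335 C=2048/335 D=440832/88105 E=1326592/265655 H=76288/13735] → run E
t=12: vr[A=2048/335 B=1694/335 C=2048/335 D=440832/88105 E=1498112/265655 H=76288/13735] → run D
t=13: vr[A=2048/335 B=1694/335 C=2048/335 D=612352/88105 E=1498112/265655 H=76288/13735] → run B
t=14: vr[A=2048/335 B=2029/335 C=2048/335 D=612352/88105 E=1498112/265655 H=76288/13735] → run H
t=15: vr[A=2048/335 B=2029/335 C=2048/335 D=612352/88105 E=1498112/265655 H=18688/2747] → run E
t=16: vr[A=2048/335 B=2029/335 C=2048/335 D=612352/88105 H=18688/2747] → run B
t=17: vr[A=2048/335 B=2364/335 C=2048/335 D=612352/88105 H=18688/2747] → run A
t=18: vr[A=3072/335 B=2364/335 C=2048/335 D=612352/88105 H=18688/2747] → run C
t=19: vr[A=3072/335 B=2364/335 C=3072/335 D=612352/88105 H=18688/2747] → run H
t=20: vr[A=3072/335 B=2364/335 C=3072/335 D=612352/88105 H=110592/13735] → run D
t=21: vr[A=3072/335 B=2364/335 C=3072/335 D=783872/88105 H=110592/13735] → run B
t=22: vr[A=3072/335 B=2699/335 C=3072/335 D=783872/88105 H=110592/13735] → run H
t=23: vr[A=3072/335 B=2699/335 C=3072/335 D=783872/88105 H=127744/13735] → run B
t=24: vr[A=3072/335 C=3072/335 D=783872/88105 H=127744/13735] → run D
t=25: vr[A=3072/335 C=3072/335 D=955392/88105 H=127744/13735] → run A
t=26: vr[A=4096/335 C=3072/335 D=955392/88105 H=127744/13735] → run C
t=27: vr[A=4096/335 C=4096/335 D=955392/88105 H=127744/13735] → run H
t=28: vr[A=4096/335 C=4096/335 D=955392/88105 H=144896/13735] → run H
t=29: vr[A=4096/335 C=4096/335 D=955392/88105] → run D
t=30: vr[A=4096/335 C=4096/335 D=1126912/88105] → run A
t=31: vr[A=1024/67 C=4096/335 D=1126912/88105] → run C
t=32: vr[A=1024/67 C=1024/67 D=1126912/88105] → run D
t=33: vr[A=1024/67 C=1024/67] → run A
t=34: vr[A=6144/335 C=1024/67] → run C
t=35: vr[A=6144/335 C=6144/335] → run A
t=36: vr[C=6144/335] → run C
t=37: vr[C=7168/335] → run C
t=38: (idle)
t=39: (idle)
t=40: (idle)
t=41: (idle)
t=42: (idle)

running at tick 24 = D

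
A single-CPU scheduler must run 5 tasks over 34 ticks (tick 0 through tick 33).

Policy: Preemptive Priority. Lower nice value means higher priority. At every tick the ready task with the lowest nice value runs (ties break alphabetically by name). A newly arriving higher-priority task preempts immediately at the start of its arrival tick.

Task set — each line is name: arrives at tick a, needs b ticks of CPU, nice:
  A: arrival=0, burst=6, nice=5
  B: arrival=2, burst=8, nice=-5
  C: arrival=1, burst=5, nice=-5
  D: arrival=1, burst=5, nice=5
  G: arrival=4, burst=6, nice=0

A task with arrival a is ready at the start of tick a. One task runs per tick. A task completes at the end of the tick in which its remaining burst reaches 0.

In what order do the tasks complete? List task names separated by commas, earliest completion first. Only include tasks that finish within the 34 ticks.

completion order = B, C, G, A, D

t=0: ready={A} → run A
t=1: ready={A,C,D} → run C
t=2: ready={A,B,C,D} → run B
t=3: ready={A,B,C,D} → run B
t=4: ready={A,B,C,D,G} → run B
t=5: ready={A,B,C,D,G} → run B
t=6: ready={A,B,C,D,G} → run B
t=7: ready={A,B,C,D,G} → run B
t=8: ready={A,B,C,D,G} → run B
t=9: ready={A,B,C,D,G} → run B
t=10: ready={A,C,D,G} → run C
t=11: ready={A,C,D,G} → run C
t=12: ready={A,C,D,G} → run C
t=13: ready={A,C,D,G} → run C
t=14: ready={A,D,G} → run G
t=15: ready={A,D,G} → run G
t=16: ready={A,D,G} → run G
t=17: ready={A,D,G} → run G
t=18: ready={A,D,G} → run G
t=19: ready={A,D,G} → run G
t=20: ready={A,D} → run A
t=21: ready={A,D} → run A
t=22: ready={A,D} → run A
t=23: ready={A,D} → run A
t=24: ready={A,D} → run A
t=25: ready={D} → run D
t=26: ready={D} → run D
t=27: ready={D} → run D
t=28: ready={D} → run D
t=29: ready={D} → run D
t=30: (idle)
t=31: (idle)
t=32: (idle)
t=33: (idle)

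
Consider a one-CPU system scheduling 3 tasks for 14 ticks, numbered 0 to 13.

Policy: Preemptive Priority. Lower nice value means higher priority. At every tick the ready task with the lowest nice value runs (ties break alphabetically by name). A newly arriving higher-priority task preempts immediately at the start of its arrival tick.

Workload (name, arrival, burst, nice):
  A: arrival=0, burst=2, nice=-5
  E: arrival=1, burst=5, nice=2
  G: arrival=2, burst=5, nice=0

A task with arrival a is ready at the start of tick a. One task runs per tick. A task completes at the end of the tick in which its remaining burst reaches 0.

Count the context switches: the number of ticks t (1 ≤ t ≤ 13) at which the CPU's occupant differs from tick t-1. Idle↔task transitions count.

t=0: ready={A} → run A
t=1: ready={A,E} → run A
t=2: ready={E,G} → run G
t=3: ready={E,G} → run G
t=4: ready={E,G} → run G
t=5: ready={E,G} → run G
t=6: ready={E,G} → run G
t=7: ready={E} → run E
t=8: ready={E} → run E
t=9: ready={E} → run E
t=10: ready={E} → run E
t=11: ready={E} → run E
t=12: (idle)
t=13: (idle)

context switches = 3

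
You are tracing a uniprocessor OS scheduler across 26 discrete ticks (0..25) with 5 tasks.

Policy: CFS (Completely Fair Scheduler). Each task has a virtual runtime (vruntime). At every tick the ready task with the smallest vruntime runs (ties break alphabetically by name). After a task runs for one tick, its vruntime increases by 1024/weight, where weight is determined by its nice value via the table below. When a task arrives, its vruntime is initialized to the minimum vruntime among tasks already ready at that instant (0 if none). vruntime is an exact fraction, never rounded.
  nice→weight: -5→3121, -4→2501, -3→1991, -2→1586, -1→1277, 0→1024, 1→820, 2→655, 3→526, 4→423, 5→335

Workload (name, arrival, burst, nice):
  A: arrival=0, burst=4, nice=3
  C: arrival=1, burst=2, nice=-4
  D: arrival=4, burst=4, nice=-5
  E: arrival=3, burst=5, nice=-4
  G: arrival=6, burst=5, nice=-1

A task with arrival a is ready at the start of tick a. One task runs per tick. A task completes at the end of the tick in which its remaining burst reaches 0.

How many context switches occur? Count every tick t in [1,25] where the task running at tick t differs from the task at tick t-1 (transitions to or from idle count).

t=0: vr[A=0] → run A
t=1: vr[A=512/263 C=512/263] → run A
t=2: vr[A=1024/263 C=512/263] → run C
t=3: vr[A=1024/263 C=1549824/657763 E=1549824/657763] → run C
t=4: vr[A=1024/263 D=1549824/657763 E=1549824/657763] → run D
t=5: vr[A=1024/263 D=5510550016/2052878323 E=1549824/657763] → run E
t=6: vr[A=1024/263 D=5510550016/2052878323 E=1819136/657763 G=5510550016/2052878323] → run D
t=7: vr[A=1024/263 D=6184099328/2052878323 E=1819136/657763 G=5510550016/2052878323] → run G
t=8: vr[A=1024/263 D=6184099328/2052878323 E=1819136/657763 G=9139119773184/2621525618471] → run E
t=9: vr[A=1024/263 D=6184099328/2052878323 E=2088448/657763 G=9139119773184/2621525618471] → run D
t=10: vr[A=1024/263 D=6857648640/2052878323 E=2088448/657763 G=9139119773184/2621525618471] → run E
t=11: vr[A=1024/263 D=6857648640/2052878323 E=2357760/657763 G=9139119773184/2621525618471] → run D
t=12: vr[A=1024/263 E=2357760/657763 G=9139119773184/2621525618471] → run G
t=13: vr[A=1024/263 E=2357760/657763 G=11241267175936/2621525618471] → run E
t=14: vr[A=1024/263 E=2627072/657763 G=11241267175936/2621525618471] → run A
t=15: vr[A=1536/263 E=2627072/657763 G=11241267175936/2621525618471] → run E
t=16: vr[A=1536/263 G=11241267175936/2621525618471] → run G
t=17: vr[A=1536/263 G=13343414578688/2621525618471] → run G
t=18: vr[A=1536/263 G=15445561981440/2621525618471] → run A
t=19: vr[G=15445561981440/2621525618471] → run G
t=20: (idle)
t=21: (idle)
t=22: (idle)
t=23: (idle)
t=24: (idle)
t=25: (idle)

context switches = 17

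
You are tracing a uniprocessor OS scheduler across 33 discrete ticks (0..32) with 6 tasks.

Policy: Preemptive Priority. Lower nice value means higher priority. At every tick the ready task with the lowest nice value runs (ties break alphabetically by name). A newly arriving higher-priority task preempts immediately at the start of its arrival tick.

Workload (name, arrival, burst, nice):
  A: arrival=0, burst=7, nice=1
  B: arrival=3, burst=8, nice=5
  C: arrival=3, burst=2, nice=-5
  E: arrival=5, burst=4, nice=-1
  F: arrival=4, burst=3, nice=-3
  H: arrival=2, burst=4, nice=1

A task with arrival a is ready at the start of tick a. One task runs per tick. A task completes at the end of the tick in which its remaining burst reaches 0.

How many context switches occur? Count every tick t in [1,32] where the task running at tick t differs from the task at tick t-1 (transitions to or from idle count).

t=0: ready={A} → run A
t=1: ready={A} → run A
t=2: ready={A,H} → run A
t=3: ready={A,B,C,H} → run C
t=4: ready={A,B,C,F,H} → run C
t=5: ready={A,B,E,F,H} → run F
t=6: ready={A,B,E,F,H} → run F
t=7: ready={A,B,E,F,H} → run F
t=8: ready={A,B,E,H} → run E
t=9: ready={A,B,E,H} → run E
t=10: ready={A,B,E,H} → run E
t=11: ready={A,B,E,H} → run E
t=12: ready={A,B,H} → run A
t=13: ready={A,B,H} → run A
t=14: ready={A,B,H} → run A
t=15: ready={A,B,H} → run A
t=16: ready={B,H} → run H
t=17: ready={B,H} → run H
t=18: ready={B,H} → run H
t=19: ready={B,H} → run H
t=20: ready={B} → run B
t=21: ready={B} → run B
t=22: ready={B} → run B
t=23: ready={B} → run B
t=24: ready={B} → run B
t=25: ready={B} → run B
t=26: ready={B} → run B
t=27: ready={B} → run B
t=28: (idle)
t=29: (idle)
t=30: (idle)
t=31: (idle)
t=32: (idle)

context switches = 7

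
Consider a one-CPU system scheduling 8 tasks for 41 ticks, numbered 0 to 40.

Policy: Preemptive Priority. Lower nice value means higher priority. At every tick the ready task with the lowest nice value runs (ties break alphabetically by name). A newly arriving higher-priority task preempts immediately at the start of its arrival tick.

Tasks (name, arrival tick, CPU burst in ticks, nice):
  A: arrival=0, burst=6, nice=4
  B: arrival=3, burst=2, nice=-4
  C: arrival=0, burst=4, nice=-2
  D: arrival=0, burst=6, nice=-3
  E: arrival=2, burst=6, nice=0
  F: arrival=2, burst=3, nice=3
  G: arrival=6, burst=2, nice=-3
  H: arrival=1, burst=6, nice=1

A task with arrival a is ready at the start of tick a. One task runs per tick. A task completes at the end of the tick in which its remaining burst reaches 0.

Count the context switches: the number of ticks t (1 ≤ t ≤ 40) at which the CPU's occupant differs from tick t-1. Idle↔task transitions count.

t=0: ready={A,C,D} → run D
t=1: ready={A,C,D,H} → run D
t=2: ready={A,C,D,E,F,H} → run D
t=3: ready={A,B,C,D,E,F,H} → run B
t=4: ready={A,B,C,D,E,F,H} → run B
t=5: ready={A,C,D,E,F,H} → run D
t=6: ready={A,C,D,E,F,G,H} → run D
t=7: ready={A,C,D,E,F,G,H} → run D
t=8: ready={A,C,E,F,G,H} → run G
t=9: ready={A,C,E,F,G,H} → run G
t=10: ready={A,C,E,F,H} → run C
t=11: ready={A,C,E,F,H} → run C
t=12: ready={A,C,E,F,H} → run C
t=13: ready={A,C,E,F,H} → run C
t=14: ready={A,E,F,H} → run E
t=15: ready={A,E,F,H} → run E
t=16: ready={A,E,F,H} → run E
t=17: ready={A,E,F,H} → run E
t=18: ready={A,E,F,H} → run E
t=19: ready={A,E,F,H} → run E
t=20: ready={A,F,H} → run H
t=21: ready={A,F,H} → run H
t=22: ready={A,F,H} → run H
t=23: ready={A,F,H} → run H
t=24: ready={A,F,H} → run H
t=25: ready={A,F,H} → run H
t=26: ready={A,F} → run F
t=27: ready={A,F} → run F
t=28: ready={A,F} → run F
t=29: ready={A} → run A
t=30: ready={A} → run A
t=31: ready={A} → run A
t=32: ready={A} → run A
t=33: ready={A} → run A
t=34: ready={A} → run A
t=35: (idle)
t=36: (idle)
t=37: (idle)
t=38: (idle)
t=39: (idle)
t=40: (idle)

context switches = 9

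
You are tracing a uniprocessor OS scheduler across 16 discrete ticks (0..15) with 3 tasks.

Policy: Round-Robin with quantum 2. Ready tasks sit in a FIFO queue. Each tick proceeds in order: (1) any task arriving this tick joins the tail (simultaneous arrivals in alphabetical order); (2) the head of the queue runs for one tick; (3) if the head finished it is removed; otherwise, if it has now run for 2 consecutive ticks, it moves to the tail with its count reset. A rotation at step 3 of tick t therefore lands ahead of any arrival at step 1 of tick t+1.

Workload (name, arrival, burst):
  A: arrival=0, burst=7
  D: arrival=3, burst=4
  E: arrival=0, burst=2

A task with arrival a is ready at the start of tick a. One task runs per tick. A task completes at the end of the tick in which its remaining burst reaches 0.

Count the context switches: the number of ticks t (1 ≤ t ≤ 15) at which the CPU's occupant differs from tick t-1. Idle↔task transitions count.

t=0: queue=[A,E] q_used=0 → run A
t=1: queue=[A,E] q_used=1 → run A
t=2: queue=[E,A] q_used=0 → run E
t=3: queue=[E,A,D] q_used=1 → run E
t=4: queue=[A,D] q_used=0 → run A
t=5: queue=[A,D] q_used=1 → run A
t=6: queue=[D,A] q_used=0 → run D
t=7: queue=[D,A] q_used=1 → run D
t=8: queue=[A,D] q_used=0 → run A
t=9: queue=[A,D] q_used=1 → run A
t=10: queue=[D,A] q_used=0 → run D
t=11: queue=[D,A] q_used=1 → run D
t=12: queue=[A] q_used=0 → run A
t=13: (idle)
t=14: (idle)
t=15: (idle)

context switches = 7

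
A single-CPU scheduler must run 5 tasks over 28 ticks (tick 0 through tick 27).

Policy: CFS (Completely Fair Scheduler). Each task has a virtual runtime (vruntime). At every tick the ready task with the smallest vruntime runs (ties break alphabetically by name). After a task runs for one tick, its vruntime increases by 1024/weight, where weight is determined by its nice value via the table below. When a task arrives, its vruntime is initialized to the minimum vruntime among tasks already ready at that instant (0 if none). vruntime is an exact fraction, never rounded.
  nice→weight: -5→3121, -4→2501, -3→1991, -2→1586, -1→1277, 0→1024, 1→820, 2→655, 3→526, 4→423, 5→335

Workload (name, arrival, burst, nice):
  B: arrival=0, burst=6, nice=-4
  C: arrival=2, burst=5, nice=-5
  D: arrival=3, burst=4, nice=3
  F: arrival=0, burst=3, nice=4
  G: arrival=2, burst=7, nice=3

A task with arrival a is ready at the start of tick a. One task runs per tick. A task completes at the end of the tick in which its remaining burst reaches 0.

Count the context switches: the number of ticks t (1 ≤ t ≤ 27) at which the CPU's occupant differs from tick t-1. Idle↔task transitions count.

t=0: vr[B=0 F=0] → run B
t=1: vr[B=1024/2501 F=0] → run F
t=2: vr[B=1024/2501 C=1024/2501 F=1024/423 G=1024/2501] → run B
t=3: vr[B=2048/2501 C=1024/2501 D=1024/2501 F=1024/423 G=1024/2501] → run C
t=4: vr[B=2048/2501 C=5756928/7805621 D=1024/2501 F=1024/423 G=1024/2501] → run D
t=5: vr[B=2048/2501 C=5756928/7805621 D=1549824/657763 F=1024/423 G=1024/2501] → run G
t=6: vr[B=2048/2501 C=5756928/7805621 D=1549824/657763 F=1024/423 G=1549824/657763] → run C
t=7: vr[B=2048/2501 C=8317952/7805621 D=1549824/657763 F=1024/423 G=1549824/657763] → run B
t=8: vr[B=3072/2501 C=8317952/7805621 D=1549824/657763 F=1024/423 G=1549824/657763] → run C
t=9: vr[B=3072/2501 C=10878976/7805621 D=1549824/657763 F=1024/423 G=1549824/657763] → run B
t=10: vr[B=4096/2501 C=10878976/7805621 D=1549824/657763 F=1024/423 G=1549824/657763] → run C
t=11: vr[B=4096/2501 C=13440000/7805621 D=1549824/657763 F=1024/423 G=1549824/657763] → run B
t=12: vr[B=5120/2501 C=13440000/7805621 D=1549824/657763 F=1024/423 G=1549824/657763] → run C
t=13: vr[B=5120/2501 D=1549824/657763 F=1024/423 G=1549824/657763] → run B
t=14: vr[D=1549824/657763 F=1024/423 G=1549824/657763] → run D
t=15: vr[D=2830336/657763 F=1024/423 G=1549824/657763] → run G
t=16: vr[D=2830336/657763 F=1024/423 G=2830336/657763] → run F
t=17: vr[D=2830336/657763 F=2048/423 G=2830336/657763] → run D
t=18: vr[D=4110848/657763 F=2048/423 G=2830336/657763] → run G
t=19: vr[D=4110848/657763 F=2048/423 G=4110848/657763] → run F
t=20: vr[D=4110848/657763 G=4110848/657763] → run D
t=21: vr[G=4110848/657763] → run G
t=22: vr[G=5391360/657763] → run G
t=23: vr[G=6671872/657763] → run G
t=24: vr[G=7952384/657763] → run G
t=25: (idle)
t=26: (idle)
t=27: (idle)

context switches = 22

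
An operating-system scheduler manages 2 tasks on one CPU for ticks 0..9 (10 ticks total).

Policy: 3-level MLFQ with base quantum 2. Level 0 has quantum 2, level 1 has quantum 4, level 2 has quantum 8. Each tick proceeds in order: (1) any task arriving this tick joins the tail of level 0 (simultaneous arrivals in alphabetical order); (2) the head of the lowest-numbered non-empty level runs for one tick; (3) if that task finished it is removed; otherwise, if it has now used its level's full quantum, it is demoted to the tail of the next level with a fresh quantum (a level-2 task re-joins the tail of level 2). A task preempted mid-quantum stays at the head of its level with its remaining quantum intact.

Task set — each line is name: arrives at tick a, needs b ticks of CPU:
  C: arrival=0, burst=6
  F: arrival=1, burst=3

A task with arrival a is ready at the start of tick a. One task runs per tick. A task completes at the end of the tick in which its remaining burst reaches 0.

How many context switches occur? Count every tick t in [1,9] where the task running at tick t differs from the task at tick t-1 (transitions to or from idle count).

context switches = 4

t=0: L0/L1/L2 = C/-/- → run C
t=1: L0/L1/L2 = CF/-/- → run C
t=2: L0/L1/L2 = F/C/- → run F
t=3: L0/L1/L2 = F/C/- → run F
t=4: L0/L1/L2 = -/CF/- → run C
t=5: L0/L1/L2 = -/CF/- → run C
t=6: L0/L1/L2 = -/CF/- → run C
t=7: L0/L1/L2 = -/CF/- → run C
t=8: L0/L1/L2 = -/F/- → run F
t=9: (idle)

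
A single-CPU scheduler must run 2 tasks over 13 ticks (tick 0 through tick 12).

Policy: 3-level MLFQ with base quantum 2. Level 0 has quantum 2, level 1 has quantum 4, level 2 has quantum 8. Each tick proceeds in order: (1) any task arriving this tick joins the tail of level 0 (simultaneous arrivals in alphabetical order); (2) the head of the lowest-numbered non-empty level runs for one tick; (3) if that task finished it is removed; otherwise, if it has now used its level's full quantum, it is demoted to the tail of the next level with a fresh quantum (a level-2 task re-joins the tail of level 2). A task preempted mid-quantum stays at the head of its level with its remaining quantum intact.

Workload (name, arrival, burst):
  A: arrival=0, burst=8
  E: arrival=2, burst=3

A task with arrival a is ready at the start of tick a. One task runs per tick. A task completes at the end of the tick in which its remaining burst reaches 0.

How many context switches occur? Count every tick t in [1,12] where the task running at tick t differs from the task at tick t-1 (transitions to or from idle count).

context switches = 5

t=0: L0/L1/L2 = A/-/- → run A
t=1: L0/L1/L2 = A/-/- → run A
t=2: L0/L1/L2 = E/A/- → run E
t=3: L0/L1/L2 = E/A/- → run E
t=4: L0/L1/L2 = -/AE/- → run A
t=5: L0/L1/L2 = -/AE/- → run A
t=6: L0/L1/L2 = -/AE/- → run A
t=7: L0/L1/L2 = -/AE/- → run A
t=8: L0/L1/L2 = -/E/A → run E
t=9: L0/L1/L2 = -/-/A → run A
t=10: L0/L1/L2 = -/-/A → run A
t=11: (idle)
t=12: (idle)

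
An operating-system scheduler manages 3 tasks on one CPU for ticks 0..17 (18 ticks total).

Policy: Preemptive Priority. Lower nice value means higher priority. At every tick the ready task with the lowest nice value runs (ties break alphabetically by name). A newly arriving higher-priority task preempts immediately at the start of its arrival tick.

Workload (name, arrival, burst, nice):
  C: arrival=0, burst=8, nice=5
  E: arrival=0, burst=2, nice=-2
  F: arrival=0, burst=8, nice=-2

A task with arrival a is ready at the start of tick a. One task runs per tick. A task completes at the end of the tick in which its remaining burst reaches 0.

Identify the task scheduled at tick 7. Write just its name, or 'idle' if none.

t=0: ready={C,E,F} → run E
t=1: ready={C,E,F} → run E
t=2: ready={C,F} → run F
t=3: ready={C,F} → run F
t=4: ready={C,F} → run F
t=5: ready={C,F} → run F
t=6: ready={C,F} → run F
t=7: ready={C,F} → run F
t=8: ready={C,F} → run F
t=9: ready={C,F} → run F
t=10: ready={C} → run C
t=11: ready={C} → run C
t=12: ready={C} → run C
t=13: ready={C} → run C
t=14: ready={C} → run C
t=15: ready={C} → run C
t=16: ready={C} → run C
t=17: ready={C} → run C

running at tick 7 = F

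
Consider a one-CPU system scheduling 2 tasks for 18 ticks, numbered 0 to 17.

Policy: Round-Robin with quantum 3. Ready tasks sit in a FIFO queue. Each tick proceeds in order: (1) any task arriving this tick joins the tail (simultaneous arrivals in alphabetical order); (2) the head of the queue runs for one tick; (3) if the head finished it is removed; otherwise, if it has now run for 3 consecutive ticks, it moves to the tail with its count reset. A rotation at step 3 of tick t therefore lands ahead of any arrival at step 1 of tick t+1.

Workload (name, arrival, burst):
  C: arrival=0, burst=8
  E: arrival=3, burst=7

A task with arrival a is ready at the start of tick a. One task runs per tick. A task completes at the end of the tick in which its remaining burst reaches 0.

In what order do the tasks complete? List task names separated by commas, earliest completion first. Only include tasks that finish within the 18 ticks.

completion order = C, E

t=0: queue=[C] q_used=0 → run C
t=1: queue=[C] q_used=1 → run C
t=2: queue=[C] q_used=2 → run C
t=3: queue=[C,E] q_used=0 → run C
t=4: queue=[C,E] q_used=1 → run C
t=5: queue=[C,E] q_used=2 → run C
t=6: queue=[E,C] q_used=0 → run E
t=7: queue=[E,C] q_used=1 → run E
t=8: queue=[E,C] q_used=2 → run E
t=9: queue=[C,E] q_used=0 → run C
t=10: queue=[C,E] q_used=1 → run C
t=11: queue=[E] q_used=0 → run E
t=12: queue=[E] q_used=1 → run E
t=13: queue=[E] q_used=2 → run E
t=14: queue=[E] q_used=0 → run E
t=15: (idle)
t=16: (idle)
t=17: (idle)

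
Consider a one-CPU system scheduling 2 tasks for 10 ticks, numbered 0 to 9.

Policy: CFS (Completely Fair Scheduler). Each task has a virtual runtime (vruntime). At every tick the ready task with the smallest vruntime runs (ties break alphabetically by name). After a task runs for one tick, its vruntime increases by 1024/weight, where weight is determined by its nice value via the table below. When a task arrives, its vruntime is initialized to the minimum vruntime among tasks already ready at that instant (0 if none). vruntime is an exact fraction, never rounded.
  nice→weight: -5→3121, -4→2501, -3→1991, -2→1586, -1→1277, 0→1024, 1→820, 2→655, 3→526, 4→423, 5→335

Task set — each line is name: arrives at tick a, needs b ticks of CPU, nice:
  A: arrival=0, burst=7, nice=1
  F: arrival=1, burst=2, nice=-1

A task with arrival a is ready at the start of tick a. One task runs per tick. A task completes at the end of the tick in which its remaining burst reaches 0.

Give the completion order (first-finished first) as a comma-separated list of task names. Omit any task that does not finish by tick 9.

completion order = F, A

t=0: vr[A=0] → run A
t=1: vr[A=256/205 F=256/205] → run A
t=2: vr[A=512/205 F=256/205] → run F
t=3: vr[A=512/205 F=536832/261785] → run F
t=4: vr[A=512/205] → run A
t=5: vr[A=768/205] → run A
t=6: vr[A=1024/205] → run A
t=7: vr[A=256/41] → run A
t=8: vr[A=1536/205] → run A
t=9: (idle)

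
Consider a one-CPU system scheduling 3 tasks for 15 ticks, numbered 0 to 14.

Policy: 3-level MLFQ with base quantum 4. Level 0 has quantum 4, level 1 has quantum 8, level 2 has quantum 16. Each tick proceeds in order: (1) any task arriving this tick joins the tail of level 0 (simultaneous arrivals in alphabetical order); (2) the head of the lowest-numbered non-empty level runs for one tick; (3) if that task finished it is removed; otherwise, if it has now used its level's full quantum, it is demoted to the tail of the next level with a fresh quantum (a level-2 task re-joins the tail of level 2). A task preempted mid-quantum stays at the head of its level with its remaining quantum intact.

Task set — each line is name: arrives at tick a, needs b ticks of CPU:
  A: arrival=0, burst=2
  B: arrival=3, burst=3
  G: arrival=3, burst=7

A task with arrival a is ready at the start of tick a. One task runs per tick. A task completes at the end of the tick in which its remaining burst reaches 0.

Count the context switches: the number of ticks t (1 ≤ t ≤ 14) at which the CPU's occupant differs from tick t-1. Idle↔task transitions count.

t=0: L0/L1/L2 = A/-/- → run A
t=1: L0/L1/L2 = A/-/- → run A
t=2: (idle)
t=3: L0/L1/L2 = BG/-/- → run B
t=4: L0/L1/L2 = BG/-/- → run B
t=5: L0/L1/L2 = BG/-/- → run B
t=6: L0/L1/L2 = G/-/- → run G
t=7: L0/L1/L2 = G/-/- → run G
t=8: L0/L1/L2 = G/-/- → run G
t=9: L0/L1/L2 = G/-/- → run G
t=10: L0/L1/L2 = -/G/- → run G
t=11: L0/L1/L2 = -/G/- → run G
t=12: L0/L1/L2 = -/G/- → run G
t=13: (idle)
t=14: (idle)

context switches = 4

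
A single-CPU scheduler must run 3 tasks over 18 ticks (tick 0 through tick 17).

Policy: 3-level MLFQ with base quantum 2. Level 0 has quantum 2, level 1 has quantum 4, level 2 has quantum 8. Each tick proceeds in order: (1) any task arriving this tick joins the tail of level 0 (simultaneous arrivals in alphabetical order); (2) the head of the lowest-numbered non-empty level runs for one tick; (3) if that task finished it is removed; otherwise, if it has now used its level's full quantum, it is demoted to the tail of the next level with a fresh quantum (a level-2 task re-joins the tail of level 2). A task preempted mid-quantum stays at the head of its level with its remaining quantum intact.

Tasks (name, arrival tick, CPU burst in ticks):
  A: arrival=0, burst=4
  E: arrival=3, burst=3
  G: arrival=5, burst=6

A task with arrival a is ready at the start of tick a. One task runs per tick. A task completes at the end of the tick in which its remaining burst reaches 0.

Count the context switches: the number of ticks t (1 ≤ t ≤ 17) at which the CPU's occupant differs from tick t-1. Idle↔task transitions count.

t=0: L0/L1/L2 = A/-/- → run A
t=1: L0/L1/L2 = A/-/- → run A
t=2: L0/L1/L2 = -/A/- → run A
t=3: L0/L1/L2 = E/A/- → run E
t=4: L0/L1/L2 = E/A/- → run E
t=5: L0/L1/L2 = G/AE/- → run G
t=6: L0/L1/L2 = G/AE/- → run G
t=7: L0/L1/L2 = -/AEG/- → run A
t=8: L0/L1/L2 = -/EG/- → run E
t=9: L0/L1/L2 = -/G/- → run G
t=10: L0/L1/L2 = -/G/- → run G
t=11: L0/L1/L2 = -/G/- → run G
t=12: L0/L1/L2 = -/G/- → run G
t=13: (idle)
t=14: (idle)
t=15: (idle)
t=16: (idle)
t=17: (idle)

context switches = 6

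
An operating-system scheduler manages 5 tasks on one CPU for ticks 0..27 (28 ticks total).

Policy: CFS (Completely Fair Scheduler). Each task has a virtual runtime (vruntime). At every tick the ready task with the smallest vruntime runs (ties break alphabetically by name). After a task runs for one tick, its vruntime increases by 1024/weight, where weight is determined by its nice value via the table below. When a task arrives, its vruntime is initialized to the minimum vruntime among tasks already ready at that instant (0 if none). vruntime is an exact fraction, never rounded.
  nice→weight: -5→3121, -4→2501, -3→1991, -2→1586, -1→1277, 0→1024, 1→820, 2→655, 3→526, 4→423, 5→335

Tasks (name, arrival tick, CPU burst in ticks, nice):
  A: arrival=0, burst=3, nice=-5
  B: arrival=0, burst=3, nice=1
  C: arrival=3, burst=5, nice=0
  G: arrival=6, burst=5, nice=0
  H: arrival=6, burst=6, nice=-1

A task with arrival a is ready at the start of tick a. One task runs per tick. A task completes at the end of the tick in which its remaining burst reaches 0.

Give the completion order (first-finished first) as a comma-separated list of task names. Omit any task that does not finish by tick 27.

t=0: vr[A=0 B=0] → run A
t=1: vr[A=1024/3121 B=0] → run B
t=2: vr[A=1024/3121 B=256/205] → run A
t=3: vr[A=2048/3121 B=256/205 C=2048/3121] → run A
t=4: vr[B=256/205 C=2048/3121] → run C
t=5: vr[B=256/205 C=5169/3121] → run B
t=6: vr[B=512/205 C=5169/3121 G=5169/3121 H=5169/3121] → run C
t=7: vr[B=512/205 C=8290/3121 G=5169/3121 H=5169/3121] → run G
t=8: vr[B=512/205 C=8290/3121 G=8290/3121 H=5169/3121] → run H
t=9: vr[B=512/205 C=8290/3121 G=8290/3121 H=9796717/3985517] → run H
t=10: vr[B=512/205 C=8290/3121 G=8290/3121 H=12992621/3985517] → run B
t=11: vr[C=8290/3121 G=8290/3121 H=12992621/3985517] → run C
t=12: vr[C=11411/3121 G=8290/3121 H=12992621/3985517] → run G
t=13: vr[C=11411/3121 G=11411/3121 H=12992621/3985517] → run H
t=14: vr[C=11411/3121 G=11411/3121 H=16188525/3985517] → run C
t=15: vr[C=14532/3121 G=11411/3121 H=16188525/3985517] → run G
t=16: vr[C=14532/3121 G=14532/3121 H=16188525/3985517] → run H
t=17: vr[C=14532/3121 G=14532/3121 H=19384429/3985517] → run C
t=18: vr[G=14532/3121 H=19384429/3985517] → run G
t=19: vr[G=17653/3121 H=19384429/3985517] → run H
t=20: vr[G=17653/3121 H=22580333/3985517] → run G
t=21: vr[H=22580333/3985517] → run H
t=22: (idle)
t=23: (idle)
t=24: (idle)
t=25: (idle)
t=26: (idle)
t=27: (idle)

completion order = A, B, C, G, H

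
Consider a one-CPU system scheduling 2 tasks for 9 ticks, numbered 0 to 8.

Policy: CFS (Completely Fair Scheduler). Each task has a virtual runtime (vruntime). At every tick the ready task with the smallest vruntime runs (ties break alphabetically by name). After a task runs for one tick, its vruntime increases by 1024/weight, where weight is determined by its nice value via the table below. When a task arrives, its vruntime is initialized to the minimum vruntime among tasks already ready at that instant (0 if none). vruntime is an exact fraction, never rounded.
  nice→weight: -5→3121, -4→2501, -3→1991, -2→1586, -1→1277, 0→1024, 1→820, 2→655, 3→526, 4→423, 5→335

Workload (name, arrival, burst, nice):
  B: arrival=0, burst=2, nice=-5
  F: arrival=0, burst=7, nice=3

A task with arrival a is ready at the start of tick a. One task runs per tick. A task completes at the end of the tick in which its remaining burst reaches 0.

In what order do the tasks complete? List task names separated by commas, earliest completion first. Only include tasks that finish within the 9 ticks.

completion order = B, F

t=0: vr[B=0 F=0] → run B
t=1: vr[B=1024/3121 F=0] → run F
t=2: vr[B=1024/3121 F=512/263] → run B
t=3: vr[F=512/263] → run F
t=4: vr[F=1024/263] → run F
t=5: vr[F=1536/263] → run F
t=6: vr[F=2048/263] → run F
t=7: vr[F=2560/263] → run F
t=8: vr[F=3072/263] → run F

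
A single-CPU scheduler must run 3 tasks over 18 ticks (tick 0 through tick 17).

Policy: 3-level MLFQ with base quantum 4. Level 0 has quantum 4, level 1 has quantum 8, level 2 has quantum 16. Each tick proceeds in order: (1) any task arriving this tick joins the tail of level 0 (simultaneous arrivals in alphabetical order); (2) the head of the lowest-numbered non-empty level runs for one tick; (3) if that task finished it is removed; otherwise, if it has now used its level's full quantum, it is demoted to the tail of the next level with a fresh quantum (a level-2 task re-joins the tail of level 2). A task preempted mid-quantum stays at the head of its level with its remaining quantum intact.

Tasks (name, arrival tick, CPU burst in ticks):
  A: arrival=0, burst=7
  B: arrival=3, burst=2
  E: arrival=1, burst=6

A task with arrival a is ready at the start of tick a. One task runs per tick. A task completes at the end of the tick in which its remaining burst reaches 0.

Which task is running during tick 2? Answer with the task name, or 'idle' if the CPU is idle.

running at tick 2 = A

t=0: L0/L1/L2 = A/-/- → run A
t=1: L0/L1/L2 = AE/-/- → run A
t=2: L0/L1/L2 = AE/-/- → run A
t=3: L0/L1/L2 = AEB/-/- → run A
t=4: L0/L1/L2 = EB/A/- → run E
t=5: L0/L1/L2 = EB/A/- → run E
t=6: L0/L1/L2 = EB/A/- → run E
t=7: L0/L1/L2 = EB/A/- → run E
t=8: L0/L1/L2 = B/AE/- → run B
t=9: L0/L1/L2 = B/AE/- → run B
t=10: L0/L1/L2 = -/AE/- → run A
t=11: L0/L1/L2 = -/AE/- → run A
t=12: L0/L1/L2 = -/AE/- → run A
t=13: L0/L1/L2 = -/E/- → run E
t=14: L0/L1/L2 = -/E/- → run E
t=15: (idle)
t=16: (idle)
t=17: (idle)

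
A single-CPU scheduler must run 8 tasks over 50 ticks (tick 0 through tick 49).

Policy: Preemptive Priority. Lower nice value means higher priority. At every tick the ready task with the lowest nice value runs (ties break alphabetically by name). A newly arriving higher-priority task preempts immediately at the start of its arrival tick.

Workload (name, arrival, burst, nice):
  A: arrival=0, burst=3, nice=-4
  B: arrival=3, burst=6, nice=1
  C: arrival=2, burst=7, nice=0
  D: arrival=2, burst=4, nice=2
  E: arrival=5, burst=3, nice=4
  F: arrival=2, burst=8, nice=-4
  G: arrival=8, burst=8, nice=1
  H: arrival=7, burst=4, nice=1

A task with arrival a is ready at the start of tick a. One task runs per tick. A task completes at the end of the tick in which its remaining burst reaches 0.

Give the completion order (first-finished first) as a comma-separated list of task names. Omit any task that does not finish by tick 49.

t=0: ready={A} → run A
t=1: ready={A} → run A
t=2: ready={A,C,D,F} → run A
t=3: ready={B,C,D,F} → run F
t=4: ready={B,C,D,F} → run F
t=5: ready={B,C,D,E,F} → run F
t=6: ready={B,C,D,E,F} → run F
t=7: ready={B,C,D,E,F,H} → run F
t=8: ready={B,C,D,E,F,G,H} → run F
t=9: ready={B,C,D,E,F,G,H} → run F
t=10: ready={B,C,D,E,F,G,H} → run F
t=11: ready={B,C,D,E,G,H} → run C
t=12: ready={B,C,D,E,G,H} → run C
t=13: ready={B,C,D,E,G,H} → run C
t=14: ready={B,C,D,E,G,H} → run C
t=15: ready={B,C,D,E,G,H} → run C
t=16: ready={B,C,D,E,G,H} → run C
t=17: ready={B,C,D,E,G,H} → run C
t=18: ready={B,D,E,G,H} → run B
t=19: ready={B,D,E,G,H} → run B
t=20: ready={B,D,E,G,H} → run B
t=21: ready={B,D,E,G,H} → run B
t=22: ready={B,D,E,G,H} → run B
t=23: ready={B,D,E,G,H} → run B
t=24: ready={D,E,G,H} → run G
t=25: ready={D,E,G,H} → run G
t=26: ready={D,E,G,H} → run G
t=27: ready={D,E,G,H} → run G
t=28: ready={D,E,G,H} → run G
t=29: ready={D,E,G,H} → run G
t=30: ready={D,E,G,H} → run G
t=31: ready={D,E,G,H} → run G
t=32: ready={D,E,H} → run H
t=33: ready={D,E,H} → run H
t=34: ready={D,E,H} → run H
t=35: ready={D,E,H} → run H
t=36: ready={D,E} → run D
t=37: ready={D,E} → run D
t=38: ready={D,E} → run D
t=39: ready={D,E} → run D
t=40: ready={E} → run E
t=41: ready={E} → run E
t=42: ready={E} → run E
t=43: (idle)
t=44: (idle)
t=45: (idle)
t=46: (idle)
t=47: (idle)
t=48: (idle)
t=49: (idle)

completion order = A, F, C, B, G, H, D, E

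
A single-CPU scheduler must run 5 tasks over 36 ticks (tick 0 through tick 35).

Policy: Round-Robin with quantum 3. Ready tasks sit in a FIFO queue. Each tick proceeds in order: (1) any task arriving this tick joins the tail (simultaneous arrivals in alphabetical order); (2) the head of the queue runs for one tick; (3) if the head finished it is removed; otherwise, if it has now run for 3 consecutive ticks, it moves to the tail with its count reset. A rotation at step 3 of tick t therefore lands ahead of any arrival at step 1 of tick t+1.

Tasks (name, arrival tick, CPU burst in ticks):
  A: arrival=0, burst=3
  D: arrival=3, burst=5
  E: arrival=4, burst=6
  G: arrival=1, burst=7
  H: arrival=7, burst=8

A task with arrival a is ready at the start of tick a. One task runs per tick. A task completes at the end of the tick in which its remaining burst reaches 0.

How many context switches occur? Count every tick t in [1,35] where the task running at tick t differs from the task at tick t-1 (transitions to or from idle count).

context switches = 10

t=0: queue=[A] q_used=0 → run A
t=1: queue=[A,G] q_used=1 → run A
t=2: queue=[A,G] q_used=2 → run A
t=3: queue=[G,D] q_used=0 → run G
t=4: queue=[G,D,E] q_used=1 → run G
t=5: queue=[G,D,E] q_used=2 → run G
t=6: queue=[D,E,G] q_used=0 → run D
t=7: queue=[D,E,G,H] q_used=1 → run D
t=8: queue=[D,E,G,H] q_used=2 → run D
t=9: queue=[E,G,H,D] q_used=0 → run E
t=10: queue=[E,G,H,D] q_used=1 → run E
t=11: queue=[E,G,H,D] q_used=2 → run E
t=12: queue=[G,H,D,E] q_used=0 → run G
t=13: queue=[G,H,D,E] q_used=1 → run G
t=14: queue=[G,H,D,E] q_used=2 → run G
t=15: queue=[H,D,E,G] q_used=0 → run H
t=16: queue=[H,D,E,G] q_used=1 → run H
t=17: queue=[H,D,E,G] q_used=2 → run H
t=18: queue=[D,E,G,H] q_used=0 → run D
t=19: queue=[D,E,G,H] q_used=1 → run D
t=20: queue=[E,G,H] q_used=0 → run E
t=21: queue=[E,G,H] q_used=1 → run E
t=22: queue=[E,G,H] q_used=2 → run E
t=23: queue=[G,H] q_used=0 → run G
t=24: queue=[H] q_used=0 → run H
t=25: queue=[H] q_used=1 → run H
t=26: queue=[H] q_used=2 → run H
t=27: queue=[H] q_used=0 → run H
t=28: queue=[H] q_used=1 → run H
t=29: (idle)
t=30: (idle)
t=31: (idle)
t=32: (idle)
t=33: (idle)
t=34: (idle)
t=35: (idle)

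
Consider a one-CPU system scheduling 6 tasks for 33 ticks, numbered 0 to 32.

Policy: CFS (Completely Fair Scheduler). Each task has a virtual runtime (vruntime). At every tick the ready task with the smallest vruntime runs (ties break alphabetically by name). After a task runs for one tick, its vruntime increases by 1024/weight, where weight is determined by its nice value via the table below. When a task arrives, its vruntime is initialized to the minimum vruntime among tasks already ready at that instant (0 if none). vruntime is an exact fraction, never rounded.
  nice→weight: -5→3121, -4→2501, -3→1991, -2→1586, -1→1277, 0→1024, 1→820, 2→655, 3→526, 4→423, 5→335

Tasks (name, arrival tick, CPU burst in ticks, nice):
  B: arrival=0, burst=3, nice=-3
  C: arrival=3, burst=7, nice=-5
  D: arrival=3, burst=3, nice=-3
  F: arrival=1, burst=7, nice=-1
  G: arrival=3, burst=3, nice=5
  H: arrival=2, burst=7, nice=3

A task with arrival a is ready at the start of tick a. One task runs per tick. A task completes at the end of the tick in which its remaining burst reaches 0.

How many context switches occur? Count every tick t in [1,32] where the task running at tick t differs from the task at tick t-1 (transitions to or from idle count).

context switches = 26

t=0: vr[B=0] → run B
t=1: vr[B=1024/1991 F=1024/1991] → run B
t=2: vr[B=2048/1991 F=1024/1991 H=1024/1991] → run F
t=3: vr[B=2048/1991 C=1024/1991 D=1024/1991 F=3346432/2542507 G=1024/1991 H=1024/1991] → run C
t=4: vr[B=2048/1991 C=5234688/6213911 D=1024/1991 F=3346432/2542507 G=1024/1991 H=1024/1991] → run D
t=5: vr[B=2048/1991 C=5234688/6213911 D=2048/1991 F=3346432/2542507 G=1024/1991 H=1024/1991] → run G
t=6: vr[B=2048/1991 C=5234688/6213911 D=2048/1991 F=3346432/2542507 G=2381824/666985 H=1024/1991] → run H
t=7: vr[B=2048/1991 C=5234688/6213911 D=2048/1991 F=3346432/2542507 G=2381824/666985 H=1288704/523633] → run C
t=8: vr[B=2048/1991 C=7273472/6213911 D=2048/1991 F=3346432/2542507 G=2381824/666985 H=1288704/523633] → run B
t=9: vr[C=7273472/6213911 D=2048/1991 F=3346432/2542507 G=2381824/666985 H=1288704/523633] → run D
t=10: vr[C=7273472/6213911 D=3072/1991 F=3346432/2542507 G=2381824/666985 H=1288704/523633] → run C
t=11: vr[C=9312256/6213911 D=3072/1991 F=3346432/2542507 G=2381824/666985 H=1288704/523633] → run F
t=12: vr[C=9312256/6213911 D=3072/1991 F=5385216/2542507 G=2381824/666985 H=1288704/523633] → run C
t=13: vr[C=11351040/6213911 D=3072/1991 F=5385216/2542507 G=2381824/666985 H=1288704/523633] → run D
t=14: vr[C=11351040/6213911 F=5385216/2542507 G=2381824/666985 H=1288704/523633] → run C
t=15: vr[C=13389824/6213911 F=5385216/2542507 G=2381824/666985 H=1288704/523633] → run F
t=16: vr[C=13389824/6213911 F=7424000/2542507 G=2381824/666985 H=1288704/523633] → run C
t=17: vr[C=15428608/6213911 F=7424000/2542507 G=2381824/666985 H=1288704/523633] → run H
t=18: vr[C=15428608/6213911 F=7424000/2542507 G=2381824/666985 H=2308096/523633] → run C
t=19: vr[F=7424000/2542507 G=2381824/666985 H=2308096/523633] → run F
t=20: vr[F=9462784/2542507 G=2381824/666985 H=2308096/523633] → run G
t=21: vr[F=9462784/2542507 G=4420608/666985 H=2308096/523633] → run F
t=22: vr[F=11501568/2542507 G=4420608/666985 H=2308096/523633] → run H
t=23: vr[F=11501568/2542507 G=4420608/666985 H=3327488/523633] → run F
t=24: vr[F=13540352/2542507 G=4420608/666985 H=3327488/523633] → run F
t=25: vr[G=4420608/666985 H=3327488/523633] → run H
t=26: vr[G=4420608/666985 H=4346880/523633] → run G
t=27: vr[H=4346880/523633] → run H
t=28: vr[H=5366272/523633] → run H
t=29: vr[H=6385664/523633] → run H
t=30: (idle)
t=31: (idle)
t=32: (idle)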